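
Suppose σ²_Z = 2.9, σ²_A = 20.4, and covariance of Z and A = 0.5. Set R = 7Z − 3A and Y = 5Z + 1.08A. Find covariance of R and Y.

covariance of R and Y = 31.684

By bilinearity, covariance of R and Y = ac·σ²_Z + bd·σ²_A + (ad+bc)·covariance of Z and A, with a=7, b=-3, c=5, d=1.08.
ac·σ²_Z = 7·5·2.9 = 101.5
bd·σ²_A = (-3)·1.08·20.4 = -66.096
(ad+bc)·covariance of Z and A = (-7.44)·0.5 = -3.72
covariance of R and Y = 101.5 + (-66.096) + (-3.72) = 31.684.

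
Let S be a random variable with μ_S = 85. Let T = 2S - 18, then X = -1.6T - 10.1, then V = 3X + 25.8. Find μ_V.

μ_V = -734.1

μ_T = 2·85 + (-18) = 152.
μ_X = (-1.6)·152 + (-10.1) = -253.3.
μ_V = 3·(-253.3) + 25.8 = -734.1.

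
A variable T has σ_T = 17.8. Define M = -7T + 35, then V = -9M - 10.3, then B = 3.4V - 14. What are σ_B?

σ_M = |-7|·17.8 = 124.6.
σ_V = |-9|·124.6 = 1121.4.
σ_B = |3.4|·1121.4 = 3812.76.

σ_B = 3812.76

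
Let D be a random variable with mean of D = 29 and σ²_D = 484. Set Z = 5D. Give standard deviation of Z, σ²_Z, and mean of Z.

Z = 5D is linear with a = 5, b = 0.
standard deviation of D = √484 = 22.
standard deviation of Z = |a|·standard deviation of D = |5|·22 = 110.
σ²_Z = a²·σ²_D = 5²·484 = 12100.
mean of Z = a·mean of D + b = 5·29 = 145.

standard deviation of Z = 110, σ²_Z = 12100, mean of Z = 145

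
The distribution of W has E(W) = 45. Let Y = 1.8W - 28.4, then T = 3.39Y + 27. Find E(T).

E(Y) = 1.8·45 + (-28.4) = 52.6.
E(T) = 3.39·52.6 + 27 = 205.314.

E(T) = 205.314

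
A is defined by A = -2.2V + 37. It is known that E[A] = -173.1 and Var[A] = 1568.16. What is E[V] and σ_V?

E[V] = 95.5, σ_V = 18

From A = -2.2V + 37: E[A] = a·E[V] + b, so E[V] = (E[A] − b)/a = (-173.1 − 37)/(-2.2) = 95.5.
σ_A = √1568.16 = 39.6.
σ_A = |a|·σ_V, so σ_V = 39.6/|-2.2| = 18.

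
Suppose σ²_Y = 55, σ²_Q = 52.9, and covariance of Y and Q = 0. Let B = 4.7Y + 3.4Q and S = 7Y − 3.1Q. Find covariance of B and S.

covariance of B and S = 1251.934

By bilinearity, covariance of B and S = ac·σ²_Y + bd·σ²_Q + (ad+bc)·covariance of Y and Q, with a=4.7, b=3.4, c=7, d=-3.1.
ac·σ²_Y = 4.7·7·55 = 1809.5
bd·σ²_Q = 3.4·(-3.1)·52.9 = -557.566
(ad+bc)·covariance of Y and Q = (9.23)·0 = 0
covariance of B and S = 1809.5 + (-557.566) + 0 = 1251.934.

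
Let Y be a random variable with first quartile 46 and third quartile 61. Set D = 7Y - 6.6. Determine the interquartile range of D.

IQR(D) = 105

IQR of Y = Q3 − Q1 = 61 − 46 = 15.
Under D = aY + b, IQR(D) = |a|·IQR(Y) = |7|·15 = 105 (shifts cancel; spread scales by |a|).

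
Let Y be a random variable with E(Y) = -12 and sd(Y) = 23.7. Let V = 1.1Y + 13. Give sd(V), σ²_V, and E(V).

sd(V) = 26.07, σ²_V = 679.6449, E(V) = -0.2

V = 1.1Y + 13 is linear with a = 1.1, b = 13.
sd(V) = |a|·sd(Y) = |1.1|·23.7 = 26.07.
σ²_Y = 23.7² = 561.69.
σ²_V = a²·σ²_Y = 1.1²·561.69 = 679.6449 (the additive constant 13 does not affect variance).
E(V) = a·E(Y) + b = 1.1·(-12) + 13 = -0.2.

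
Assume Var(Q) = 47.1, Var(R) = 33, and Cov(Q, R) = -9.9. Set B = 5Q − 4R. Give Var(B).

Var(B) = 2101.5

Var(B) = a²·Var(Q) + b²·Var(R) + 2ab·Cov(Q, R) with a = 5, b = -4.
= 5²·47.1 + (-4)²·33 + 2·5·(-4)·(-9.9)
= 1177.5 + 528 + 396 = 2101.5.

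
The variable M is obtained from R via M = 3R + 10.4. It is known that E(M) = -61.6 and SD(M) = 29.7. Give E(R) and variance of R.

E(R) = -24, variance of R = 98.01

From M = 3R + 10.4: E(M) = a·E(R) + b, so E(R) = (E(M) − b)/a = (-61.6 − 10.4)/3 = -24.
variance of M = 29.7² = 882.09.
variance of M = a²·variance of R, so variance of R = 882.09/3² = 98.01.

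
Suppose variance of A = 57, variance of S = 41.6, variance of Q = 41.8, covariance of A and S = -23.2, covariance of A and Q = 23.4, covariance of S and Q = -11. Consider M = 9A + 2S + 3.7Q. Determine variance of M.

variance of M = a²·variance of A + b²·variance of S + c²·variance of Q + 2ab·covariance of A and S + 2ac·covariance of A and Q + 2bc·covariance of S and Q, with a = 9, b = 2, c = 3.7.
= 4617 + 166.4 + 572.242 + (-835.2) + 1558.44 + (-162.8)
= 5916.082.

variance of M = 5916.082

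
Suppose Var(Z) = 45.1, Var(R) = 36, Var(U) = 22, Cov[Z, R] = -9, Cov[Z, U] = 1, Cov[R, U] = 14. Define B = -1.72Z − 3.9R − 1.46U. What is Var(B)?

Var(B) = 771.58944

Var(B) = a²·Var(Z) + b²·Var(R) + c²·Var(U) + 2ab·Cov[Z, R] + 2ac·Cov[Z, U] + 2bc·Cov[R, U], with a = -1.72, b = -3.9, c = -1.46.
= 133.42384 + 547.56 + 46.8952 + (-120.744) + 5.0224 + 159.432
= 771.58944.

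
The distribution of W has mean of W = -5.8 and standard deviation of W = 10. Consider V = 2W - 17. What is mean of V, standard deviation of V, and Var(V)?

mean of V = -28.6, standard deviation of V = 20, Var(V) = 400

V = 2W - 17 is linear with a = 2, b = -17.
mean of V = a·mean of W + b = 2·(-5.8) + (-17) = -28.6.
standard deviation of V = |a|·standard deviation of W = |2|·10 = 20.
Var(W) = 10² = 100.
Var(V) = a²·Var(W) = 2²·100 = 400 (the additive constant -17 does not affect variance).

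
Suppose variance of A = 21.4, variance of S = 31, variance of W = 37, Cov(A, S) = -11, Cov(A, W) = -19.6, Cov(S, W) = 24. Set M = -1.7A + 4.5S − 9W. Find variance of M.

variance of M = 1311.136

variance of M = a²·variance of A + b²·variance of S + c²·variance of W + 2ab·Cov(A, S) + 2ac·Cov(A, W) + 2bc·Cov(S, W), with a = -1.7, b = 4.5, c = -9.
= 61.846 + 627.75 + 2997 + 168.3 + (-599.76) + (-1944)
= 1311.136.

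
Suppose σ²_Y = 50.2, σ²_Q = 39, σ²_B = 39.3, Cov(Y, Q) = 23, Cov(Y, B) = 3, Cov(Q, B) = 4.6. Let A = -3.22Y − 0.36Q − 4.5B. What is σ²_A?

σ²_A = a²·σ²_Y + b²·σ²_Q + c²·σ²_B + 2ab·Cov(Y, Q) + 2ac·Cov(Y, B) + 2bc·Cov(Q, B), with a = -3.22, b = -0.36, c = -4.5.
= 520.49368 + 5.0544 + 795.825 + 53.3232 + 86.94 + 14.904
= 1476.54028.

σ²_A = 1476.54028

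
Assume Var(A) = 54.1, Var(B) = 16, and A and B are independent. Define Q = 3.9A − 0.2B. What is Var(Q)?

Var(Q) = a²·Var(A) + b²·Var(B) + 2ab·covariance of A and B with a = 3.9, b = -0.2.
Independence gives covariance of A and B = 0.
= 3.9²·54.1 + (-0.2)²·16 + 2·3.9·(-0.2)·0
= 822.861 + 0.64 + 0 = 823.501.

Var(Q) = 823.501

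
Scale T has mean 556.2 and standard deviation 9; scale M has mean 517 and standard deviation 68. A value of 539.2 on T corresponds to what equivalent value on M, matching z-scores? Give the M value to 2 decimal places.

M = 388.56

z = (539.2 − 556.2)/9 ≈ -1.8889.
M = 517 + z·68 = 517 + (539.2 − 556.2)·68/9 ≈ 388.56.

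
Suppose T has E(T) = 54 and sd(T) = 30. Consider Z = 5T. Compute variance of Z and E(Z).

Z = 5T is linear with a = 5, b = 0.
variance of T = 30² = 900.
variance of Z = a²·variance of T = 5²·900 = 22500.
E(Z) = a·E(T) + b = 5·54 = 270.

variance of Z = 22500, E(Z) = 270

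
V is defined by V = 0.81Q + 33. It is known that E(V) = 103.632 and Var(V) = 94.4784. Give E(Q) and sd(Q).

From V = 0.81Q + 33: E(V) = a·E(Q) + b, so E(Q) = (E(V) − b)/a = (103.632 − 33)/0.81 = 87.2.
sd(V) = √94.4784 = 9.72.
sd(V) = |a|·sd(Q), so sd(Q) = 9.72/|0.81| = 12.

E(Q) = 87.2, sd(Q) = 12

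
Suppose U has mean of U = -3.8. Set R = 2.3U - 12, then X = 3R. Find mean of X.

mean of X = -62.22

mean of R = 2.3·(-3.8) + (-12) = -20.74.
mean of X = 3·(-20.74) = -62.22.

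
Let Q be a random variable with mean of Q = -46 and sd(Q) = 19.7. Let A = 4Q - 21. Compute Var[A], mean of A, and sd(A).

Var[A] = 6209.44, mean of A = -205, sd(A) = 78.8

A = 4Q - 21 is linear with a = 4, b = -21.
Var[Q] = 19.7² = 388.09.
Var[A] = a²·Var[Q] = 4²·388.09 = 6209.44 (the additive constant -21 does not affect variance).
mean of A = a·mean of Q + b = 4·(-46) + (-21) = -205.
sd(A) = |a|·sd(Q) = |4|·19.7 = 78.8.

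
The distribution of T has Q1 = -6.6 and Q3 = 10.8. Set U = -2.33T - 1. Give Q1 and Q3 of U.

a = -2.33 < 0 reverses order: Q1(U) comes from Q3(T), Q3(U) from Q1(T).
Q1(U) = (-2.33)·10.8 + (-1) = -26.164; Q3(U) = (-2.33)·(-6.6) + (-1) = 14.378.

Q1(U) = -26.164, Q3(U) = 14.378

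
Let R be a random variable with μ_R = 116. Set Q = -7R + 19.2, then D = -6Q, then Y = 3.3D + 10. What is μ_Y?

μ_Y = 15707.44

μ_Q = (-7)·116 + 19.2 = -792.8.
μ_D = (-6)·(-792.8) = 4756.8.
μ_Y = 3.3·4756.8 + 10 = 15707.44.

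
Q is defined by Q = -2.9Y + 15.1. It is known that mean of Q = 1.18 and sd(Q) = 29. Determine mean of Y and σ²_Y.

mean of Y = 4.8, σ²_Y = 100

From Q = -2.9Y + 15.1: mean of Q = a·mean of Y + b, so mean of Y = (mean of Q − b)/a = (1.18 − 15.1)/(-2.9) = 4.8.
σ²_Q = 29² = 841.
σ²_Q = a²·σ²_Y, so σ²_Y = 841/(-2.9)² = 100.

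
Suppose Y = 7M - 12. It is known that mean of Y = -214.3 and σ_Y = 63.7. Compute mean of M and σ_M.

From Y = 7M - 12: mean of Y = a·mean of M + b, so mean of M = (mean of Y − b)/a = (-214.3 − (-12))/7 = -28.9.
σ_Y = |a|·σ_M, so σ_M = 63.7/|7| = 9.1.

mean of M = -28.9, σ_M = 9.1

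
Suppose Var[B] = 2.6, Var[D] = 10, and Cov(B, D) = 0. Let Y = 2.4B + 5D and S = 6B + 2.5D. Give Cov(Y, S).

By bilinearity, Cov(Y, S) = ac·Var[B] + bd·Var[D] + (ad+bc)·Cov(B, D), with a=2.4, b=5, c=6, d=2.5.
ac·Var[B] = 2.4·6·2.6 = 37.44
bd·Var[D] = 5·2.5·10 = 125
(ad+bc)·Cov(B, D) = (36)·0 = 0
Cov(Y, S) = 37.44 + 125 + 0 = 162.44.

Cov(Y, S) = 162.44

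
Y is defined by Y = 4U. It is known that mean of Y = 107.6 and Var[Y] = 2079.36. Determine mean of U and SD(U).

From Y = 4U: mean of Y = a·mean of U + b, so mean of U = (mean of Y − b)/a = (107.6 − 0)/4 = 26.9.
SD(Y) = √2079.36 = 45.6.
SD(Y) = |a|·SD(U), so SD(U) = 45.6/|4| = 11.4.

mean of U = 26.9, SD(U) = 11.4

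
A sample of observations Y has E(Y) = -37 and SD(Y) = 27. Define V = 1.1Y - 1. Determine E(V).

V = 1.1Y - 1 is linear with a = 1.1, b = -1.
E(V) = a·E(Y) + b = 1.1·(-37) + (-1) = -41.7.

E(V) = -41.7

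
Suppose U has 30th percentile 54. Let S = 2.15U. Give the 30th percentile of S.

Since a = 2.15 > 0 the transformation is increasing, so the 30th percentile of S = a·(P_{30} of U) + b = 2.15·54 = 116.1.

30th percentile of S = 116.1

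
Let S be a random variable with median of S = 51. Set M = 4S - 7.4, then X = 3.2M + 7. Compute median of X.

median of X = 636.12

median of M = 4·51 + (-7.4) = 196.6.
median of X = 3.2·196.6 + 7 = 636.12.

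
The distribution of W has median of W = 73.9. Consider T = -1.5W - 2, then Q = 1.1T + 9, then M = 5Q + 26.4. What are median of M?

median of T = (-1.5)·73.9 + (-2) = -112.85.
median of Q = 1.1·(-112.85) + 9 = -115.135.
median of M = 5·(-115.135) + 26.4 = -549.275.

median of M = -549.275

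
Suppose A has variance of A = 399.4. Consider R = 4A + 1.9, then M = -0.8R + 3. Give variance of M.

variance of M = 4089.856

variance of R = 4²·399.4 = 6390.4.
variance of M = (-0.8)²·6390.4 = 4089.856.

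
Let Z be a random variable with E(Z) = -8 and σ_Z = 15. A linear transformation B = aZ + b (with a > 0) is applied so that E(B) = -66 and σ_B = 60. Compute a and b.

σ_B = a·σ_Z (a > 0), so a = 60/15 = 4.
E(B) = a·E(Z) + b, so b = -66 − 4·(-8) = -34.

a = 4, b = -34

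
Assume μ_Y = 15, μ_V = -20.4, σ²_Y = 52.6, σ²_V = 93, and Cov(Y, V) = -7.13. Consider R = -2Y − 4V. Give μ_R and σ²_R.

μ_R = (-2)·μ_Y + (-4)·μ_V = (-2)·15 + (-4)·(-20.4) = 51.6.
σ²_R = a²·σ²_Y + b²·σ²_V + 2ab·Cov(Y, V) with a = -2, b = -4.
= (-2)²·52.6 + (-4)²·93 + 2·(-2)·(-4)·(-7.13)
= 210.4 + 1488 + (-114.08) = 1584.32.

μ_R = 51.6, σ²_R = 1584.32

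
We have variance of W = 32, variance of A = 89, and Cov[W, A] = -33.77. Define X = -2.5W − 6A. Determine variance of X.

variance of X = a²·variance of W + b²·variance of A + 2ab·Cov[W, A] with a = -2.5, b = -6.
= (-2.5)²·32 + (-6)²·89 + 2·(-2.5)·(-6)·(-33.77)
= 200 + 3204 + (-1013.1) = 2390.9.

variance of X = 2390.9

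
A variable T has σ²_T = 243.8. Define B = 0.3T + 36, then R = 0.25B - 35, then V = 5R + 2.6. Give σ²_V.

σ²_B = 0.3²·243.8 = 21.942.
σ²_R = 0.25²·21.942 = 1.371375.
σ²_V = 5²·1.371375 = 34.284375.

σ²_V = 34.284375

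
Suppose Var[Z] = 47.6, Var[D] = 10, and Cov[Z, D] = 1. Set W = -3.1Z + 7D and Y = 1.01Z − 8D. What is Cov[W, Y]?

By bilinearity, Cov[W, Y] = ac·Var[Z] + bd·Var[D] + (ad+bc)·Cov[Z, D], with a=-3.1, b=7, c=1.01, d=-8.
ac·Var[Z] = (-3.1)·1.01·47.6 = -149.0356
bd·Var[D] = 7·(-8)·10 = -560
(ad+bc)·Cov[Z, D] = (31.87)·1 = 31.87
Cov[W, Y] = -149.0356 + (-560) + 31.87 = -677.1656.

Cov[W, Y] = -677.1656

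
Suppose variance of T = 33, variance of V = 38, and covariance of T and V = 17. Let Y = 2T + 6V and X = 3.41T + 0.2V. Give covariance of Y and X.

By bilinearity, covariance of Y and X = ac·variance of T + bd·variance of V + (ad+bc)·covariance of T and V, with a=2, b=6, c=3.41, d=0.2.
ac·variance of T = 2·3.41·33 = 225.06
bd·variance of V = 6·0.2·38 = 45.6
(ad+bc)·covariance of T and V = (20.86)·17 = 354.62
covariance of Y and X = 225.06 + 45.6 + 354.62 = 625.28.

covariance of Y and X = 625.28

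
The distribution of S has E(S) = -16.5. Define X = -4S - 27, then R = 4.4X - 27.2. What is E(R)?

E(R) = 144.4

E(X) = (-4)·(-16.5) + (-27) = 39.
E(R) = 4.4·39 + (-27.2) = 144.4.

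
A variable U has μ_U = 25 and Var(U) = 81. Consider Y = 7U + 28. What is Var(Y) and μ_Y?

Var(Y) = 3969, μ_Y = 203

Y = 7U + 28 is linear with a = 7, b = 28.
Var(Y) = a²·Var(U) = 7²·81 = 3969 (the additive constant 28 does not affect variance).
μ_Y = a·μ_U + b = 7·25 + 28 = 203.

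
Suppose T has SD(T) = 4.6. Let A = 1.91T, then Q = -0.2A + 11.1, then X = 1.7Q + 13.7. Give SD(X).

SD(X) = 2.98724

SD(A) = |1.91|·4.6 = 8.786.
SD(Q) = |-0.2|·8.786 = 1.7572.
SD(X) = |1.7|·1.7572 = 2.98724.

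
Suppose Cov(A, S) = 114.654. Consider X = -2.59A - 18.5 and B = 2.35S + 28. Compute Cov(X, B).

Cov(X, B) = -697.841571

Cov(X, B) = a·c·Cov(A, S) = (-2.59)·2.35·114.654 = -697.841571. Additive constants drop out.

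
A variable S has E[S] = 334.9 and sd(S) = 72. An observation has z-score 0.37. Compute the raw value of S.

S = E[S] + z·sd(S) = 334.9 + 0.37·72 = 361.54.

S = 361.54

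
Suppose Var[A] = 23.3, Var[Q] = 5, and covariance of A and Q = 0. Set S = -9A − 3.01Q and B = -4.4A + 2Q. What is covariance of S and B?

covariance of S and B = 892.58

By bilinearity, covariance of S and B = ac·Var[A] + bd·Var[Q] + (ad+bc)·covariance of A and Q, with a=-9, b=-3.01, c=-4.4, d=2.
ac·Var[A] = (-9)·(-4.4)·23.3 = 922.68
bd·Var[Q] = (-3.01)·2·5 = -30.1
(ad+bc)·covariance of A and Q = (-4.756)·0 = 0
covariance of S and B = 922.68 + (-30.1) + 0 = 892.58.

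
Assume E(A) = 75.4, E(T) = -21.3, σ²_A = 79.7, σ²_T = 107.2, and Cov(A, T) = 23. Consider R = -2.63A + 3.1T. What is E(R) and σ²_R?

E(R) = -264.332, σ²_R = 1206.43093

E(R) = (-2.63)·E(A) + 3.1·E(T) = (-2.63)·75.4 + 3.1·(-21.3) = -264.332.
σ²_R = a²·σ²_A + b²·σ²_T + 2ab·Cov(A, T) with a = -2.63, b = 3.1.
= (-2.63)²·79.7 + 3.1²·107.2 + 2·(-2.63)·3.1·23
= 551.27693 + 1030.192 + (-375.038) = 1206.43093.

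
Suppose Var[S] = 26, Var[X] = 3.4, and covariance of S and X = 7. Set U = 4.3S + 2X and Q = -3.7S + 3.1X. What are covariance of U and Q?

By bilinearity, covariance of U and Q = ac·Var[S] + bd·Var[X] + (ad+bc)·covariance of S and X, with a=4.3, b=2, c=-3.7, d=3.1.
ac·Var[S] = 4.3·(-3.7)·26 = -413.66
bd·Var[X] = 2·3.1·3.4 = 21.08
(ad+bc)·covariance of S and X = (5.93)·7 = 41.51
covariance of U and Q = -413.66 + 21.08 + 41.51 = -351.07.

covariance of U and Q = -351.07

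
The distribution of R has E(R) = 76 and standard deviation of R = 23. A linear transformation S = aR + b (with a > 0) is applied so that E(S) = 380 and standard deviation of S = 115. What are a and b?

a = 5, b = 0

standard deviation of S = a·standard deviation of R (a > 0), so a = 115/23 = 5.
E(S) = a·E(R) + b, so b = 380 − 5·76 = 0.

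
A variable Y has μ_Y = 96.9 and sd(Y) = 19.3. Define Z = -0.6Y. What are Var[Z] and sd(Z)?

Var[Z] = 134.0964, sd(Z) = 11.58

Z = -0.6Y is linear with a = -0.6, b = 0.
Var[Y] = 19.3² = 372.49.
Var[Z] = a²·Var[Y] = (-0.6)²·372.49 = 134.0964.
sd(Z) = |a|·sd(Y) = |-0.6|·19.3 = 11.58.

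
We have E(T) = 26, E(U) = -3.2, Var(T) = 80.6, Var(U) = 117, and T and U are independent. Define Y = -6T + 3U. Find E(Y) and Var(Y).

E(Y) = -165.6, Var(Y) = 3954.6

E(Y) = (-6)·E(T) + 3·E(U) = (-6)·26 + 3·(-3.2) = -165.6.
Var(Y) = a²·Var(T) + b²·Var(U) + 2ab·Cov[T, U] with a = -6, b = 3.
Independence gives Cov[T, U] = 0.
= (-6)²·80.6 + 3²·117 + 2·(-6)·3·0
= 2901.6 + 1053 + 0 = 3954.6.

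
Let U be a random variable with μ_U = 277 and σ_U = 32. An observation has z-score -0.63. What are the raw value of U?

U = 256.84

U = μ_U + z·σ_U = 277 + (-0.63)·32 = 256.84.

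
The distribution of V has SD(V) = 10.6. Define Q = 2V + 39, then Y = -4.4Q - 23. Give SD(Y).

SD(Y) = 93.28

SD(Q) = |2|·10.6 = 21.2.
SD(Y) = |-4.4|·21.2 = 93.28.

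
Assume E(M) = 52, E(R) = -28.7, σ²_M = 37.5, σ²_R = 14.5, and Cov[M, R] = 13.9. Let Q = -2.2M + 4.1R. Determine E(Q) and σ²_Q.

E(Q) = -232.07, σ²_Q = 174.489

E(Q) = (-2.2)·E(M) + 4.1·E(R) = (-2.2)·52 + 4.1·(-28.7) = -232.07.
σ²_Q = a²·σ²_M + b²·σ²_R + 2ab·Cov[M, R] with a = -2.2, b = 4.1.
= (-2.2)²·37.5 + 4.1²·14.5 + 2·(-2.2)·4.1·13.9
= 181.5 + 243.745 + (-250.756) = 174.489.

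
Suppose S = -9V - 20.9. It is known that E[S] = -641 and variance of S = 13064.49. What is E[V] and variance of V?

E[V] = 68.9, variance of V = 161.29

From S = -9V - 20.9: E[S] = a·E[V] + b, so E[V] = (E[S] − b)/a = (-641 − (-20.9))/(-9) = 68.9.
variance of S = a²·variance of V, so variance of V = 13064.49/(-9)² = 161.29.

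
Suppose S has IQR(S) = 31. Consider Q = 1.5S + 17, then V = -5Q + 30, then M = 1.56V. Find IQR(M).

IQR(M) = 362.7

IQR(Q) = |1.5|·31 = 46.5.
IQR(V) = |-5|·46.5 = 232.5.
IQR(M) = |1.56|·232.5 = 362.7.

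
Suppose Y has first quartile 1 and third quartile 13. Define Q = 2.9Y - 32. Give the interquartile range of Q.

IQR of Y = Q3 − Q1 = 13 − 1 = 12.
Under Q = aY + b, IQR(Q) = |a|·IQR(Y) = |2.9|·12 = 34.8 (shifts cancel; spread scales by |a|).

IQR(Q) = 34.8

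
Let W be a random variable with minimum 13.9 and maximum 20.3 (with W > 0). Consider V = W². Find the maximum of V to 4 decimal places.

max(V) = 412.09

W² is increasing on this domain, so max(V) comes from max(W) = 20.3: max(V) = square(20.3) = 412.09.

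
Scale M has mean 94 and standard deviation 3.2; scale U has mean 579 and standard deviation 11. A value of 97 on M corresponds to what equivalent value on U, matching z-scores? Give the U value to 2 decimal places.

z = (97 − 94)/3.2 = 0.9375.
U = 579 + z·11 = 579 + (97 − 94)·11/3.2 ≈ 589.31.

U = 589.31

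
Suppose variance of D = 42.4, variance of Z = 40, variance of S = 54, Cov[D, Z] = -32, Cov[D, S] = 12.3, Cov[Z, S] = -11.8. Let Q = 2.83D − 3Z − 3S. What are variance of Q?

variance of Q = a²·variance of D + b²·variance of Z + c²·variance of S + 2ab·Cov[D, Z] + 2ac·Cov[D, S] + 2bc·Cov[Z, S], with a = 2.83, b = -3, c = -3.
= 339.57736 + 360 + 486 + 543.36 + (-208.854) + (-212.4)
= 1307.68336.

variance of Q = 1307.68336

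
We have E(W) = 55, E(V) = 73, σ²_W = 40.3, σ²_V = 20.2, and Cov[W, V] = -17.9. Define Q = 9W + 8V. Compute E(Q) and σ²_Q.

E(Q) = 1079, σ²_Q = 1979.5

E(Q) = 9·E(W) + 8·E(V) = 9·55 + 8·73 = 1079.
σ²_Q = a²·σ²_W + b²·σ²_V + 2ab·Cov[W, V] with a = 9, b = 8.
= 9²·40.3 + 8²·20.2 + 2·9·8·(-17.9)
= 3264.3 + 1292.8 + (-2577.6) = 1979.5.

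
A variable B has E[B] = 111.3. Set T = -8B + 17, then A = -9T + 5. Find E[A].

E[T] = (-8)·111.3 + 17 = -873.4.
E[A] = (-9)·(-873.4) + 5 = 7865.6.

E[A] = 7865.6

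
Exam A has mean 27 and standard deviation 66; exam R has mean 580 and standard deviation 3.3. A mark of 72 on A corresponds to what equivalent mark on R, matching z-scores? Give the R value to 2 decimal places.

z = (72 − 27)/66 ≈ 0.6818.
R = 580 + z·3.3 = 580 + (72 − 27)·3.3/66 = 582.25.

R = 582.25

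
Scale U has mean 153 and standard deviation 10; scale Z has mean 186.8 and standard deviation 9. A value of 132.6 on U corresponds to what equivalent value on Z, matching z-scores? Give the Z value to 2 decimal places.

z = (132.6 − 153)/10 = -2.04.
Z = 186.8 + z·9 = 186.8 + (132.6 − 153)·9/10 = 168.44.

Z = 168.44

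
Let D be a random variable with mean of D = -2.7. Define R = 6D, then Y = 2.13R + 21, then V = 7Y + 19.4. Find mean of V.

mean of V = -75.142

mean of R = 6·(-2.7) = -16.2.
mean of Y = 2.13·(-16.2) + 21 = -13.506.
mean of V = 7·(-13.506) + 19.4 = -75.142.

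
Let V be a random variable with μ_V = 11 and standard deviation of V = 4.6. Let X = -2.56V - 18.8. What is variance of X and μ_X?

variance of X = 138.674176, μ_X = -46.96

X = -2.56V - 18.8 is linear with a = -2.56, b = -18.8.
variance of V = 4.6² = 21.16.
variance of X = a²·variance of V = (-2.56)²·21.16 = 138.674176 (the additive constant -18.8 does not affect variance).
μ_X = a·μ_V + b = (-2.56)·11 + (-18.8) = -46.96.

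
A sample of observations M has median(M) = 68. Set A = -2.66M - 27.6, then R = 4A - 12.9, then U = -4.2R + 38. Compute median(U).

median(U) = 3594.644

median(A) = (-2.66)·68 + (-27.6) = -208.48.
median(R) = 4·(-208.48) + (-12.9) = -846.82.
median(U) = (-4.2)·(-846.82) + 38 = 3594.644.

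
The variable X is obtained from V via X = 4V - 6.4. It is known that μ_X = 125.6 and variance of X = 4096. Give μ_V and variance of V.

From X = 4V - 6.4: μ_X = a·μ_V + b, so μ_V = (μ_X − b)/a = (125.6 − (-6.4))/4 = 33.
variance of X = a²·variance of V, so variance of V = 4096/4² = 256.

μ_V = 33, variance of V = 256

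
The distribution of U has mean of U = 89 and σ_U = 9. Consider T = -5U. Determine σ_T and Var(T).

σ_T = 45, Var(T) = 2025

T = -5U is linear with a = -5, b = 0.
σ_T = |a|·σ_U = |-5|·9 = 45.
Var(U) = 9² = 81.
Var(T) = a²·Var(U) = (-5)²·81 = 2025.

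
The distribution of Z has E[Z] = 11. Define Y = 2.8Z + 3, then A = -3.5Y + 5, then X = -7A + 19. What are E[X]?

E[X] = 812.1

E[Y] = 2.8·11 + 3 = 33.8.
E[A] = (-3.5)·33.8 + 5 = -113.3.
E[X] = (-7)·(-113.3) + 19 = 812.1.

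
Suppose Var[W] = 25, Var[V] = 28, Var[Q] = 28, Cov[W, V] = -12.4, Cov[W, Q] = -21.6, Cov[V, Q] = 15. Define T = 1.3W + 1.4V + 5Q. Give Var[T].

Var[T] = 681.194

Var[T] = a²·Var[W] + b²·Var[V] + c²·Var[Q] + 2ab·Cov[W, V] + 2ac·Cov[W, Q] + 2bc·Cov[V, Q], with a = 1.3, b = 1.4, c = 5.
= 42.25 + 54.88 + 700 + (-45.136) + (-280.8) + 210
= 681.194.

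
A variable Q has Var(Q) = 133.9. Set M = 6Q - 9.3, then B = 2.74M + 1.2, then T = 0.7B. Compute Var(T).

Var(M) = 6²·133.9 = 4820.4.
Var(B) = 2.74²·4820.4 = 36189.63504.
Var(T) = 0.7²·36189.63504 = 17732.9211696.

Var(T) = 17732.9211696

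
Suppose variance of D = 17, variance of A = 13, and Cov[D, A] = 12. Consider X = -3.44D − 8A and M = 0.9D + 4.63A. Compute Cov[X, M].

By bilinearity, Cov[X, M] = ac·variance of D + bd·variance of A + (ad+bc)·Cov[D, A], with a=-3.44, b=-8, c=0.9, d=4.63.
ac·variance of D = (-3.44)·0.9·17 = -52.632
bd·variance of A = (-8)·4.63·13 = -481.52
(ad+bc)·Cov[D, A] = (-23.1272)·12 = -277.5264
Cov[X, M] = -52.632 + (-481.52) + (-277.5264) = -811.6784.

Cov[X, M] = -811.6784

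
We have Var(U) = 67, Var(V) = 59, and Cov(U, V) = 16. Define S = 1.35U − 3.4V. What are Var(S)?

Var(S) = a²·Var(U) + b²·Var(V) + 2ab·Cov(U, V) with a = 1.35, b = -3.4.
= 1.35²·67 + (-3.4)²·59 + 2·1.35·(-3.4)·16
= 122.1075 + 682.04 + (-146.88) = 657.2675.

Var(S) = 657.2675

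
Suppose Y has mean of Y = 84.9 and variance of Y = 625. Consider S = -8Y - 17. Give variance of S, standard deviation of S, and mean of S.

S = -8Y - 17 is linear with a = -8, b = -17.
variance of S = a²·variance of Y = (-8)²·625 = 40000 (the additive constant -17 does not affect variance).
standard deviation of Y = √625 = 25.
standard deviation of S = |a|·standard deviation of Y = |-8|·25 = 200.
mean of S = a·mean of Y + b = (-8)·84.9 + (-17) = -696.2.

variance of S = 40000, standard deviation of S = 200, mean of S = -696.2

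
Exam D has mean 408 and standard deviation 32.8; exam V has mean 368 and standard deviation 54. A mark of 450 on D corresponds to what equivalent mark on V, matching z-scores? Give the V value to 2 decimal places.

z = (450 − 408)/32.8 ≈ 1.2805.
V = 368 + z·54 = 368 + (450 − 408)·54/32.8 ≈ 437.15.

V = 437.15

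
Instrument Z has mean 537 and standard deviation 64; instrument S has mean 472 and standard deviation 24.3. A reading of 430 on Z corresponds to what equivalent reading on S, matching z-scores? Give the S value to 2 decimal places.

S = 431.37

z = (430 − 537)/64 ≈ -1.6719.
S = 472 + z·24.3 = 472 + (430 − 537)·24.3/64 ≈ 431.37.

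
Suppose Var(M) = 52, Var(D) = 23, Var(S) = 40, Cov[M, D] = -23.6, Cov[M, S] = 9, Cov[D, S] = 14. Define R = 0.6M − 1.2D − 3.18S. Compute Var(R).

Var(R) = a²·Var(M) + b²·Var(D) + c²·Var(S) + 2ab·Cov[M, D] + 2ac·Cov[M, S] + 2bc·Cov[D, S], with a = 0.6, b = -1.2, c = -3.18.
= 18.72 + 33.12 + 404.496 + 33.984 + (-34.344) + 106.848
= 562.824.

Var(R) = 562.824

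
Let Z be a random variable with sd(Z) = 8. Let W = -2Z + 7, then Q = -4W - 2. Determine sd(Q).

sd(W) = |-2|·8 = 16.
sd(Q) = |-4|·16 = 64.

sd(Q) = 64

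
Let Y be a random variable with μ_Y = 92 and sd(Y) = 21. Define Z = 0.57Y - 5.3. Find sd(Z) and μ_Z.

sd(Z) = 11.97, μ_Z = 47.14

Z = 0.57Y - 5.3 is linear with a = 0.57, b = -5.3.
sd(Z) = |a|·sd(Y) = |0.57|·21 = 11.97.
μ_Z = a·μ_Y + b = 0.57·92 + (-5.3) = 47.14.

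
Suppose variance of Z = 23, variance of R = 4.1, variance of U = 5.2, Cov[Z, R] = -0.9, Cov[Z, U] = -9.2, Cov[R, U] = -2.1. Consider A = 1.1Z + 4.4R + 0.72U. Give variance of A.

variance of A = 73.31128

variance of A = a²·variance of Z + b²·variance of R + c²·variance of U + 2ab·Cov[Z, R] + 2ac·Cov[Z, U] + 2bc·Cov[R, U], with a = 1.1, b = 4.4, c = 0.72.
= 27.83 + 79.376 + 2.69568 + (-8.712) + (-14.5728) + (-13.3056)
= 73.31128.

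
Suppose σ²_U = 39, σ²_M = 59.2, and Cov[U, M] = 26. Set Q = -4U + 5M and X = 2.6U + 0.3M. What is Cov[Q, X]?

Cov[Q, X] = -10

By bilinearity, Cov[Q, X] = ac·σ²_U + bd·σ²_M + (ad+bc)·Cov[U, M], with a=-4, b=5, c=2.6, d=0.3.
ac·σ²_U = (-4)·2.6·39 = -405.6
bd·σ²_M = 5·0.3·59.2 = 88.8
(ad+bc)·Cov[U, M] = (11.8)·26 = 306.8
Cov[Q, X] = -405.6 + 88.8 + 306.8 = -10.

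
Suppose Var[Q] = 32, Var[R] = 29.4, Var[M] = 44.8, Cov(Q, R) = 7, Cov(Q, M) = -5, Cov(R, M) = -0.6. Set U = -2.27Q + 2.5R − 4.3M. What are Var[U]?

Var[U] = a²·Var[Q] + b²·Var[R] + c²·Var[M] + 2ab·Cov(Q, R) + 2ac·Cov(Q, M) + 2bc·Cov(R, M), with a = -2.27, b = 2.5, c = -4.3.
= 164.8928 + 183.75 + 828.352 + (-79.45) + (-97.61) + 12.9
= 1012.8348.

Var[U] = 1012.8348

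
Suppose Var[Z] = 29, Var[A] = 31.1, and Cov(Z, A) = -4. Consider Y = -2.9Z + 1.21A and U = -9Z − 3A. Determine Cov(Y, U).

By bilinearity, Cov(Y, U) = ac·Var[Z] + bd·Var[A] + (ad+bc)·Cov(Z, A), with a=-2.9, b=1.21, c=-9, d=-3.
ac·Var[Z] = (-2.9)·(-9)·29 = 756.9
bd·Var[A] = 1.21·(-3)·31.1 = -112.893
(ad+bc)·Cov(Z, A) = (-2.19)·(-4) = 8.76
Cov(Y, U) = 756.9 + (-112.893) + 8.76 = 652.767.

Cov(Y, U) = 652.767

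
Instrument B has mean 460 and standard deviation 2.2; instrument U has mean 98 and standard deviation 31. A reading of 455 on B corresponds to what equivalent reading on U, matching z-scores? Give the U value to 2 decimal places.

z = (455 − 460)/2.2 ≈ -2.2727.
U = 98 + z·31 = 98 + (455 − 460)·31/2.2 ≈ 27.55.

U = 27.55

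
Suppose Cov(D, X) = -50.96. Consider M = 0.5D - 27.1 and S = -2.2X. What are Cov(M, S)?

Cov(M, S) = 56.056

Cov(M, S) = a·c·Cov(D, X) = 0.5·(-2.2)·(-50.96) = 56.056. Additive constants drop out.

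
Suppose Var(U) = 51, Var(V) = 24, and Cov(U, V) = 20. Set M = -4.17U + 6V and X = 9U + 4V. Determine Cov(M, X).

Cov(M, X) = -591.63

By bilinearity, Cov(M, X) = ac·Var(U) + bd·Var(V) + (ad+bc)·Cov(U, V), with a=-4.17, b=6, c=9, d=4.
ac·Var(U) = (-4.17)·9·51 = -1914.03
bd·Var(V) = 6·4·24 = 576
(ad+bc)·Cov(U, V) = (37.32)·20 = 746.4
Cov(M, X) = -1914.03 + 576 + 746.4 = -591.63.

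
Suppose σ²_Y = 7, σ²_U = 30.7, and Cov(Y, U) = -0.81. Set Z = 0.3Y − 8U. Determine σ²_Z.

σ²_Z = 1969.318

σ²_Z = a²·σ²_Y + b²·σ²_U + 2ab·Cov(Y, U) with a = 0.3, b = -8.
= 0.3²·7 + (-8)²·30.7 + 2·0.3·(-8)·(-0.81)
= 0.63 + 1964.8 + 3.888 = 1969.318.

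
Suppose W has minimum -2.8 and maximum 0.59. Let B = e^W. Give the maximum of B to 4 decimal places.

max(B) = 1.804

e^W is increasing on this domain, so max(B) comes from max(W) = 0.59: max(B) = exp(0.59) ≈ 1.804.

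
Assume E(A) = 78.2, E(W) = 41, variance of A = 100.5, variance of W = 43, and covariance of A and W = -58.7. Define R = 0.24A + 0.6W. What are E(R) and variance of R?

E(R) = 0.24·E(A) + 0.6·E(W) = 0.24·78.2 + 0.6·41 = 43.368.
variance of R = a²·variance of A + b²·variance of W + 2ab·covariance of A and W with a = 0.24, b = 0.6.
= 0.24²·100.5 + 0.6²·43 + 2·0.24·0.6·(-58.7)
= 5.7888 + 15.48 + (-16.9056) = 4.3632.

E(R) = 43.368, variance of R = 4.3632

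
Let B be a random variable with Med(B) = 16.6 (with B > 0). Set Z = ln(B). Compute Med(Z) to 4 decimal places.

ln(B) is monotone on this domain, so Med(Z) = ln(16.6) ≈ 2.8094.

Med(Z) = 2.8094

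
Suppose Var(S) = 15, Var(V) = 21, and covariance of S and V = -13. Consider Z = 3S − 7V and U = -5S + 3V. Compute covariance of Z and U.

covariance of Z and U = -1238

By bilinearity, covariance of Z and U = ac·Var(S) + bd·Var(V) + (ad+bc)·covariance of S and V, with a=3, b=-7, c=-5, d=3.
ac·Var(S) = 3·(-5)·15 = -225
bd·Var(V) = (-7)·3·21 = -441
(ad+bc)·covariance of S and V = (44)·(-13) = -572
covariance of Z and U = -225 + (-441) + (-572) = -1238.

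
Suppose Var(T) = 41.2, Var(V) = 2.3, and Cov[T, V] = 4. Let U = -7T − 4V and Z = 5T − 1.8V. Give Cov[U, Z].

By bilinearity, Cov[U, Z] = ac·Var(T) + bd·Var(V) + (ad+bc)·Cov[T, V], with a=-7, b=-4, c=5, d=-1.8.
ac·Var(T) = (-7)·5·41.2 = -1442
bd·Var(V) = (-4)·(-1.8)·2.3 = 16.56
(ad+bc)·Cov[T, V] = (-7.4)·4 = -29.6
Cov[U, Z] = -1442 + 16.56 + (-29.6) = -1455.04.

Cov[U, Z] = -1455.04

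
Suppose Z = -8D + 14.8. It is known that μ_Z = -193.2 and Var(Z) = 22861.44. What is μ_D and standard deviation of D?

From Z = -8D + 14.8: μ_Z = a·μ_D + b, so μ_D = (μ_Z − b)/a = (-193.2 − 14.8)/(-8) = 26.
standard deviation of Z = √22861.44 = 151.2.
standard deviation of Z = |a|·standard deviation of D, so standard deviation of D = 151.2/|-8| = 18.9.

μ_D = 26, standard deviation of D = 18.9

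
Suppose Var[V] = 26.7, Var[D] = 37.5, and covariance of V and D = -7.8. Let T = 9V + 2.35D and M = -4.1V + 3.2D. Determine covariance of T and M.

By bilinearity, covariance of T and M = ac·Var[V] + bd·Var[D] + (ad+bc)·covariance of V and D, with a=9, b=2.35, c=-4.1, d=3.2.
ac·Var[V] = 9·(-4.1)·26.7 = -985.23
bd·Var[D] = 2.35·3.2·37.5 = 282
(ad+bc)·covariance of V and D = (19.165)·(-7.8) = -149.487
covariance of T and M = -985.23 + 282 + (-149.487) = -852.717.

covariance of T and M = -852.717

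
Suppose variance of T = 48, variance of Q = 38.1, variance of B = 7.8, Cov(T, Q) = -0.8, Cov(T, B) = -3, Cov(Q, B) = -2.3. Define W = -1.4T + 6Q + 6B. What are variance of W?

variance of W = 1644.72

variance of W = a²·variance of T + b²·variance of Q + c²·variance of B + 2ab·Cov(T, Q) + 2ac·Cov(T, B) + 2bc·Cov(Q, B), with a = -1.4, b = 6, c = 6.
= 94.08 + 1371.6 + 280.8 + 13.44 + 50.4 + (-165.6)
= 1644.72.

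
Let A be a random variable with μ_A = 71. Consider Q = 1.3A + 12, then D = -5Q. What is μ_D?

μ_D = -521.5

μ_Q = 1.3·71 + 12 = 104.3.
μ_D = (-5)·104.3 = -521.5.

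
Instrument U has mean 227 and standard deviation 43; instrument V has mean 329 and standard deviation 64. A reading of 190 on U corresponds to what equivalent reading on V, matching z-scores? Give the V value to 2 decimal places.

z = (190 − 227)/43 ≈ -0.8605.
V = 329 + z·64 = 329 + (190 − 227)·64/43 ≈ 273.93.

V = 273.93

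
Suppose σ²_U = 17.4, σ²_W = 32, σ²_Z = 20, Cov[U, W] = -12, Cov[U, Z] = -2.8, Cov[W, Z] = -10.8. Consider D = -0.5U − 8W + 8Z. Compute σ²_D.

σ²_D = 4641.15

σ²_D = a²·σ²_U + b²·σ²_W + c²·σ²_Z + 2ab·Cov[U, W] + 2ac·Cov[U, Z] + 2bc·Cov[W, Z], with a = -0.5, b = -8, c = 8.
= 4.35 + 2048 + 1280 + (-96) + 22.4 + 1382.4
= 4641.15.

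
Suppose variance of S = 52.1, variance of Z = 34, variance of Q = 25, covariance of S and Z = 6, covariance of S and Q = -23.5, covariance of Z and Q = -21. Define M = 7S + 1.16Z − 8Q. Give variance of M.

variance of M = 7317.8504

variance of M = a²·variance of S + b²·variance of Z + c²·variance of Q + 2ab·covariance of S and Z + 2ac·covariance of S and Q + 2bc·covariance of Z and Q, with a = 7, b = 1.16, c = -8.
= 2552.9 + 45.7504 + 1600 + 97.44 + 2632 + 389.76
= 7317.8504.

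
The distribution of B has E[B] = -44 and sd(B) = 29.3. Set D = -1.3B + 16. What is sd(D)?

sd(D) = 38.09

D = -1.3B + 16 is linear with a = -1.3, b = 16.
sd(D) = |a|·sd(B) = |-1.3|·29.3 = 38.09.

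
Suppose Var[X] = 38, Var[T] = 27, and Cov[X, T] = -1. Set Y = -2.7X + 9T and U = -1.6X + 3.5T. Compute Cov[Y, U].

By bilinearity, Cov[Y, U] = ac·Var[X] + bd·Var[T] + (ad+bc)·Cov[X, T], with a=-2.7, b=9, c=-1.6, d=3.5.
ac·Var[X] = (-2.7)·(-1.6)·38 = 164.16
bd·Var[T] = 9·3.5·27 = 850.5
(ad+bc)·Cov[X, T] = (-23.85)·(-1) = 23.85
Cov[Y, U] = 164.16 + 850.5 + 23.85 = 1038.51.

Cov[Y, U] = 1038.51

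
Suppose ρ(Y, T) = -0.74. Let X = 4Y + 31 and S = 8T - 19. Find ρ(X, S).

Linear rescalings preserve correlation up to sign; here the slopes 4 and 8 have the same sign, so ρ(X, S) = ρ(Y, T) = -0.74.

ρ(X, S) = -0.74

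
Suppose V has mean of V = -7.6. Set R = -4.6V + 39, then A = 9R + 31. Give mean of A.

mean of R = (-4.6)·(-7.6) + 39 = 73.96.
mean of A = 9·73.96 + 31 = 696.64.

mean of A = 696.64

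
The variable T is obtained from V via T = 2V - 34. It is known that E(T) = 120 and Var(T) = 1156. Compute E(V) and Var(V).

From T = 2V - 34: E(T) = a·E(V) + b, so E(V) = (E(T) − b)/a = (120 − (-34))/2 = 77.
Var(T) = a²·Var(V), so Var(V) = 1156/2² = 289.

E(V) = 77, Var(V) = 289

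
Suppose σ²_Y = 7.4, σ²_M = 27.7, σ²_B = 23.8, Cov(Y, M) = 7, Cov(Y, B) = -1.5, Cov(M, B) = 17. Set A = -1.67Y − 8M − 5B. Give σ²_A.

σ²_A = 3910.42786

σ²_A = a²·σ²_Y + b²·σ²_M + c²·σ²_B + 2ab·Cov(Y, M) + 2ac·Cov(Y, B) + 2bc·Cov(M, B), with a = -1.67, b = -8, c = -5.
= 20.63786 + 1772.8 + 595 + 187.04 + (-25.05) + 1360
= 3910.42786.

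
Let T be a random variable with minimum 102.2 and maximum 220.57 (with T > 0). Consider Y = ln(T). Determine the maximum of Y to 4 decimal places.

max(Y) = 5.3962

ln(T) is increasing on this domain, so max(Y) comes from max(T) = 220.57: max(Y) = ln(220.57) ≈ 5.3962.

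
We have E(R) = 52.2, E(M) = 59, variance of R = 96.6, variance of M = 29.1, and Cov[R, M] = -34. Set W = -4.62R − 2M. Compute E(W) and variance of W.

E(W) = -359.164, variance of W = 1549.94904

E(W) = (-4.62)·E(R) + (-2)·E(M) = (-4.62)·52.2 + (-2)·59 = -359.164.
variance of W = a²·variance of R + b²·variance of M + 2ab·Cov[R, M] with a = -4.62, b = -2.
= (-4.62)²·96.6 + (-2)²·29.1 + 2·(-4.62)·(-2)·(-34)
= 2061.86904 + 116.4 + (-628.32) = 1549.94904.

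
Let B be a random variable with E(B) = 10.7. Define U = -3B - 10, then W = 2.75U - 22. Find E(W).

E(W) = -137.775

E(U) = (-3)·10.7 + (-10) = -42.1.
E(W) = 2.75·(-42.1) + (-22) = -137.775.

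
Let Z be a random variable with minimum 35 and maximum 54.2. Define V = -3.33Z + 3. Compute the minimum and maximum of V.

a = -3.33 < 0, so order reverses: min(V) = a·max(Z)+b = (-3.33)·54.2 + 3 = -177.486; max(V) = a·min(Z)+b = (-3.33)·35 + 3 = -113.55.

min(V) = -177.486, max(V) = -113.55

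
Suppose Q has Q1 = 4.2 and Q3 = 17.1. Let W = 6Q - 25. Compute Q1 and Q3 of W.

Q1(W) = 0.2, Q3(W) = 77.6

a = 6 > 0: Q1(W) = a·Q1(Q)+b = 0.2, Q3(W) = a·Q3(Q)+b = 77.6.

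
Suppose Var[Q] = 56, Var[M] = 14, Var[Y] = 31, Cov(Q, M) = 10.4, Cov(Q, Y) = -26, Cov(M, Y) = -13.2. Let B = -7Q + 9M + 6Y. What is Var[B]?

Var[B] = 4442

Var[B] = a²·Var[Q] + b²·Var[M] + c²·Var[Y] + 2ab·Cov(Q, M) + 2ac·Cov(Q, Y) + 2bc·Cov(M, Y), with a = -7, b = 9, c = 6.
= 2744 + 1134 + 1116 + (-1310.4) + 2184 + (-1425.6)
= 4442.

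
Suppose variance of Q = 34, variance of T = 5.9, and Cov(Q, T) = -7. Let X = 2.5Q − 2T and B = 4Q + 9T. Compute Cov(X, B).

By bilinearity, Cov(X, B) = ac·variance of Q + bd·variance of T + (ad+bc)·Cov(Q, T), with a=2.5, b=-2, c=4, d=9.
ac·variance of Q = 2.5·4·34 = 340
bd·variance of T = (-2)·9·5.9 = -106.2
(ad+bc)·Cov(Q, T) = (14.5)·(-7) = -101.5
Cov(X, B) = 340 + (-106.2) + (-101.5) = 132.3.

Cov(X, B) = 132.3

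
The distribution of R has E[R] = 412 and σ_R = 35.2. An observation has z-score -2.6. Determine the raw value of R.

R = 320.48

R = E[R] + z·σ_R = 412 + (-2.6)·35.2 = 320.48.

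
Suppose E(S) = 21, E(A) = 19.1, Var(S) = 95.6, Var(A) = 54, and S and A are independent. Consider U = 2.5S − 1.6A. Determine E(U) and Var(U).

E(U) = 2.5·E(S) + (-1.6)·E(A) = 2.5·21 + (-1.6)·19.1 = 21.94.
Var(U) = a²·Var(S) + b²·Var(A) + 2ab·Cov[S, A] with a = 2.5, b = -1.6.
Independence gives Cov[S, A] = 0.
= 2.5²·95.6 + (-1.6)²·54 + 2·2.5·(-1.6)·0
= 597.5 + 138.24 + 0 = 735.74.

E(U) = 21.94, Var(U) = 735.74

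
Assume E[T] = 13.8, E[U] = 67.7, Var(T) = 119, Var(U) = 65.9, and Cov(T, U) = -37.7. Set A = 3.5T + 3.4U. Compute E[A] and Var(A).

E[A] = 3.5·E[T] + 3.4·E[U] = 3.5·13.8 + 3.4·67.7 = 278.48.
Var(A) = a²·Var(T) + b²·Var(U) + 2ab·Cov(T, U) with a = 3.5, b = 3.4.
= 3.5²·119 + 3.4²·65.9 + 2·3.5·3.4·(-37.7)
= 1457.75 + 761.804 + (-897.26) = 1322.294.

E[A] = 278.48, Var(A) = 1322.294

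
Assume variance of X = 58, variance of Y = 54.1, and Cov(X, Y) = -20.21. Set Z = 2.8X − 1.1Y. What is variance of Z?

variance of Z = 644.6746

variance of Z = a²·variance of X + b²·variance of Y + 2ab·Cov(X, Y) with a = 2.8, b = -1.1.
= 2.8²·58 + (-1.1)²·54.1 + 2·2.8·(-1.1)·(-20.21)
= 454.72 + 65.461 + 124.4936 = 644.6746.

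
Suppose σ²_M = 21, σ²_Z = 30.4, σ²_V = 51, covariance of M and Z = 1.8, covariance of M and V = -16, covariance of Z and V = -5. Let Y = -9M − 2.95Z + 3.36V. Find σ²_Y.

σ²_Y = a²·σ²_M + b²·σ²_Z + c²·σ²_V + 2ab·covariance of M and Z + 2ac·covariance of M and V + 2bc·covariance of Z and V, with a = -9, b = -2.95, c = 3.36.
= 1701 + 264.556 + 575.7696 + 95.58 + 967.68 + 99.12
= 3703.7056.

σ²_Y = 3703.7056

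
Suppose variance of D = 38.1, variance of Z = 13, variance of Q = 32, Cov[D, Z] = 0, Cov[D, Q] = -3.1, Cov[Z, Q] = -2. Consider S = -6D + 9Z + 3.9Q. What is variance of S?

variance of S = 2916

variance of S = a²·variance of D + b²·variance of Z + c²·variance of Q + 2ab·Cov[D, Z] + 2ac·Cov[D, Q] + 2bc·Cov[Z, Q], with a = -6, b = 9, c = 3.9.
= 1371.6 + 1053 + 486.72 + 0 + 145.08 + (-140.4)
= 2916.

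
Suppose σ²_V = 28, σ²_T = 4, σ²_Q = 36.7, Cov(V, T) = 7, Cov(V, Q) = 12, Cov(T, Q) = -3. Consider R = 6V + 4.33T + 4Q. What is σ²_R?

σ²_R = 2505.9956

σ²_R = a²·σ²_V + b²·σ²_T + c²·σ²_Q + 2ab·Cov(V, T) + 2ac·Cov(V, Q) + 2bc·Cov(T, Q), with a = 6, b = 4.33, c = 4.
= 1008 + 74.9956 + 587.2 + 363.72 + 576 + (-103.92)
= 2505.9956.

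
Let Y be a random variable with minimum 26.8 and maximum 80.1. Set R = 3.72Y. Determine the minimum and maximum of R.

a = 3.72 > 0, so min(R) = a·min(Y)+b = 3.72·26.8 = 99.696 and max(R) = 3.72·80.1 = 297.972.

min(R) = 99.696, max(R) = 297.972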